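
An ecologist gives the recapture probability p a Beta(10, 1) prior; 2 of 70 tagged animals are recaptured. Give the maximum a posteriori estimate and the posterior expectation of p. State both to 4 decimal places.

Posterior: Beta(10+2, 1+68) = Beta(12, 69).
Mode = (12−1)/(12+69−2) = 11/79 = 0.1392.
Mean = 12/(12+69) = 12/81 = 0.1481.

p_MAP = 0.1392, E[p|data] = 0.1481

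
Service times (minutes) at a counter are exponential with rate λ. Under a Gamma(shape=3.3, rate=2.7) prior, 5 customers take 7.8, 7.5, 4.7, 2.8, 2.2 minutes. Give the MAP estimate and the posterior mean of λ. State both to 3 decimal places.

Σ times = 25.0. Posterior: Gamma(shape = 3.3+5 = 8.3, rate = 2.7+25.0 = 27.7).
Mode = (α−1)/β = 7.3/27.7 = 0.264.
Mean = α/β = 8.3/27.7 = 0.300.

MAP = 0.264; posterior mean = 0.300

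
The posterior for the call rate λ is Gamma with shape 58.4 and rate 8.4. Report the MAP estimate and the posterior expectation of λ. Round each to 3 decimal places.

λ_MAP = 6.833, E[λ|data] = 6.952

Mode = (α−1)/β = 57.4/8.4 = 6.833.
Mean = α/β = 58.4/8.4 = 6.952.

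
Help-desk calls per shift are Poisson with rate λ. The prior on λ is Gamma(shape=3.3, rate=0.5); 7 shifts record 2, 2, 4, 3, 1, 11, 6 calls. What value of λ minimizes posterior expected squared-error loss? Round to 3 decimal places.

Σ counts = 29. Posterior: Gamma(shape = 3.3+29 = 32.3, rate = 0.5+7 = 7.5).
Mode = (α−1)/β = 31.3/7.5 = 4.173.
Mean = α/β = 32.3/7.5 = 4.307.
Squared-error loss ⇒ the optimal estimator is the posterior mean.

4.307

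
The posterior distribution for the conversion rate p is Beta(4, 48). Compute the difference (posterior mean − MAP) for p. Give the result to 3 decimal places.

0.017

Mode = (4−1)/(4+48−2) = 3/50 = 0.060.
Mean = 4/(4+48) = 4/52 = 0.077.
Difference = 0.077 − 0.060 = 0.017.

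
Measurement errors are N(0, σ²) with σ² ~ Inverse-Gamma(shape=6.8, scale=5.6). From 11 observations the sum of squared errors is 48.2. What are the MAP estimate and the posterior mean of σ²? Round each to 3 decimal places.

MAP: 2.233. Posterior mean: 2.628.

Posterior: Inverse-Gamma(shape = 6.8+11/2 = 12.3, scale = 5.6+48.2/2 = 29.7).
Mode = β/(α+1) = 29.7/13.3 = 2.233.
Mean = β/(α−1) = 29.7/11.3 = 2.628.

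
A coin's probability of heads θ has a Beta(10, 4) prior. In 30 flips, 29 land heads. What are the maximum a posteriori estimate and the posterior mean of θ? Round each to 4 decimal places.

maximum a posteriori estimate = 0.9048, posterior mean = 0.8864

Posterior: Beta(10+29, 4+1) = Beta(39, 5).
Mode = (39−1)/(39+5−2) = 38/42 = 0.9048.
Mean = 39/(39+5) = 39/44 = 0.8864.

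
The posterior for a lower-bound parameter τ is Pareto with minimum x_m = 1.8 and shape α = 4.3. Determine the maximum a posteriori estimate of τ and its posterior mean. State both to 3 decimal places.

MAP = 1.800, posterior mean = 2.345

The Pareto density is strictly decreasing on [x_m, ∞), so the mode is x_m = 1.800.
Mean = α·x_m/(α−1) = 4.3·1.8/3.3 = 2.345.
Mean > mode: the posterior has a right tail.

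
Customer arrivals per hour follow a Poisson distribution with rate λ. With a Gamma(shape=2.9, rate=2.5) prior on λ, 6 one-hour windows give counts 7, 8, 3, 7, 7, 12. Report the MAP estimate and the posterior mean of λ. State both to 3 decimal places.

MAP = 5.400, posterior mean = 5.518

Σ counts = 44. Posterior: Gamma(shape = 2.9+44 = 46.9, rate = 2.5+6 = 8.5).
Mode = (α−1)/β = 45.9/8.5 = 5.400.
Mean = α/β = 46.9/8.5 = 5.518.
The posterior is right-skewed, so the mean exceeds the mode.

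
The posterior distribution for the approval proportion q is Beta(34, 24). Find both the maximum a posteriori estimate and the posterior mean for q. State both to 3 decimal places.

MAP: 0.589. Posterior mean: 0.586.

Mode = (34−1)/(34+24−2) = 33/56 = 0.589.
Mean = 34/(34+24) = 34/58 = 0.586.
The mean is pulled below the mode by the posterior's left skew.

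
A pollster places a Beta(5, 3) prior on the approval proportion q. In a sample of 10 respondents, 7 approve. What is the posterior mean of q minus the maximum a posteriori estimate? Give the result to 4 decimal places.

-0.0208

Posterior: Beta(5+7, 3+3) = Beta(12, 6).
Mode = (12−1)/(12+6−2) = 11/16 = 0.6875.
Mean = 12/(12+6) = 12/18 = 0.6667.
Difference = 0.6667 − 0.6875 = -0.0208.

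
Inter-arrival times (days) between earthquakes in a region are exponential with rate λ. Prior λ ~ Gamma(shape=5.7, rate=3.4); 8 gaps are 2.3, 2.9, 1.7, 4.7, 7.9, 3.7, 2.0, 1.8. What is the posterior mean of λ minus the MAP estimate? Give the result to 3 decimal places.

Σ times = 27.0. Posterior: Gamma(shape = 5.7+8 = 13.7, rate = 3.4+27.0 = 30.4).
Mode = (α−1)/β = 12.7/30.4 = 0.418.
Mean = α/β = 13.7/30.4 = 0.451.
Difference = 0.451 − 0.418 = 0.033.

0.033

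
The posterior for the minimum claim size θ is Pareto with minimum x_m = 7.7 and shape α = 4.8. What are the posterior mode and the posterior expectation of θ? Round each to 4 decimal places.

The Pareto density is strictly decreasing on [x_m, ∞), so the mode is x_m = 7.7000.
Mean = α·x_m/(α−1) = 4.8·7.7/3.8 = 9.7263.
The posterior is right-skewed, so the mean exceeds the mode.

posterior mode = 7.7000, posterior expectation = 9.7263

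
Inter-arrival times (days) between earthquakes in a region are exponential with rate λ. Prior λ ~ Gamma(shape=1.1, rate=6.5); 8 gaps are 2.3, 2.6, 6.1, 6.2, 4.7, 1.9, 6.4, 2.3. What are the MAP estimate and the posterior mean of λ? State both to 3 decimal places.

MAP = 0.208; posterior mean = 0.233

Σ times = 32.5. Posterior: Gamma(shape = 1.1+8 = 9.1, rate = 6.5+32.5 = 39.0).
Mode = (α−1)/β = 8.1/39.0 = 0.208.
Mean = α/β = 9.1/39.0 = 0.233.
Right-skewed posterior ⇒ mode < mean.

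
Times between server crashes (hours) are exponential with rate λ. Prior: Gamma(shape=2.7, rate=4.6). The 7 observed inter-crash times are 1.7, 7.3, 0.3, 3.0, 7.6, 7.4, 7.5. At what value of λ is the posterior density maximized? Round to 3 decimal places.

Σ times = 34.8. Posterior: Gamma(shape = 2.7+7 = 9.7, rate = 4.6+34.8 = 39.4).
Mode = (α−1)/β = 8.7/39.4 = 0.221.
Mean = α/β = 9.7/39.4 = 0.246.
This is the posterior mode — the MAP estimate.

0.221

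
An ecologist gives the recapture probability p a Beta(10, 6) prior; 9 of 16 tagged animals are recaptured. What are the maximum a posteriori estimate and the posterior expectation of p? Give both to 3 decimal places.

MAP = 0.600; posterior mean = 0.594

Posterior: Beta(10+9, 6+7) = Beta(19, 13).
Mode = (19−1)/(19+13−2) = 18/30 = 0.600.
Mean = 19/(19+13) = 19/32 = 0.594.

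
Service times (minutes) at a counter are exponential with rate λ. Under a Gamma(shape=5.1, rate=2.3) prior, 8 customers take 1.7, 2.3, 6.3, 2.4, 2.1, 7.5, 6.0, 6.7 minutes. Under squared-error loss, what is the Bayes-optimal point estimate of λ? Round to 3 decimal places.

Σ times = 35.0. Posterior: Gamma(shape = 5.1+8 = 13.1, rate = 2.3+35.0 = 37.3).
Mode = (α−1)/β = 12.1/37.3 = 0.324.
Mean = α/β = 13.1/37.3 = 0.351.
Squared-error loss ⇒ the optimal estimator is the posterior mean.

0.351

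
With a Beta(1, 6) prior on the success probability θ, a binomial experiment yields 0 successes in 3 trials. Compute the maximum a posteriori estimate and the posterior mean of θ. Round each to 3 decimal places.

Posterior: Beta(1+0, 6+3) = Beta(1, 9).
Since α = 1 ≤ 1 and β > 1, the Beta density is monotone decreasing on [0,1]; the mode is at 0.
Mean = 1/(1+9) = 0.100.

MAP = 0.000, posterior mean = 0.100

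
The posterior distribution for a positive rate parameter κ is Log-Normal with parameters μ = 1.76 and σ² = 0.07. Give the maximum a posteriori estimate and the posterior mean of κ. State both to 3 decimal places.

Mode = exp(μ − σ²) = exp(1.69) = 5.419.
Mean = exp(μ + σ²/2) = exp(1.795) = 6.019.

MAP = 5.419; posterior mean = 6.019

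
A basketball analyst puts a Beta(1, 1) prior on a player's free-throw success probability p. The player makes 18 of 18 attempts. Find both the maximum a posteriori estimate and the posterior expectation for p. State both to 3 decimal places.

MAP = 1.000, posterior mean = 0.950

Posterior: Beta(1+18, 1+0) = Beta(19, 1).
Since β = 1 ≤ 1 and α > 1, the Beta density is monotone increasing on [0,1]; the mode is at 1.
Mean = 19/(19+1) = 0.950.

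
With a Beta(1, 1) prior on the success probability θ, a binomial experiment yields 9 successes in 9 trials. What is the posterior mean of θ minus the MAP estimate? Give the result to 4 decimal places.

-0.0909

Posterior: Beta(1+9, 1+0) = Beta(10, 1).
Since β = 1 ≤ 1 and α > 1, the Beta density is monotone increasing on [0,1]; the mode is at 1.
Mean = 10/(10+1) = 0.9091.
Difference = 0.9091 − 1.0000 = -0.0909.
Left-skewed posterior ⇒ mean < mode.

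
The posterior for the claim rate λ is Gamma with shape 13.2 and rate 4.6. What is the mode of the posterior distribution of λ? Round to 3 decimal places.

Mode = (α−1)/β = 12.2/4.6 = 2.652.
Mean = α/β = 13.2/4.6 = 2.870.
This is the posterior mode — the MAP estimate.

2.652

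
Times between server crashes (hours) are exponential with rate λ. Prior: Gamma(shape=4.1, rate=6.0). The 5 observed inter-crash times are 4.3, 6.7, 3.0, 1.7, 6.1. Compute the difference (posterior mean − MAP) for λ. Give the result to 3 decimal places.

Σ times = 21.8. Posterior: Gamma(shape = 4.1+5 = 9.1, rate = 6.0+21.8 = 27.8).
Mode = (α−1)/β = 8.1/27.8 = 0.291.
Mean = α/β = 9.1/27.8 = 0.327.
Difference = 0.327 − 0.291 = 0.036.
The posterior is right-skewed, so the mean exceeds the mode.

0.036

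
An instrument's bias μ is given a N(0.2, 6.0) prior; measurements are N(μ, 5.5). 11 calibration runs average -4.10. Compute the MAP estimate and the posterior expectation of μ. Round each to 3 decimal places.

MAP = -3.769, posterior mean = -3.769

Posterior for μ is Normal. Precision-weighted mean: (1/6.0·0.2 + 11/5.5·-4.10) / (1/6.0 + 11/5.5) = -3.769.
A Normal posterior is symmetric, so mode = mean.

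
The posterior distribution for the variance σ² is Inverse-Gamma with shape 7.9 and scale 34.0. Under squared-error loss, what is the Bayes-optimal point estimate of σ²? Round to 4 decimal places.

Mode = β/(α+1) = 34.0/8.9 = 3.8202.
Mean = β/(α−1) = 34.0/6.9 = 4.9275.
Squared-error loss ⇒ the optimal estimator is the posterior mean.

4.9275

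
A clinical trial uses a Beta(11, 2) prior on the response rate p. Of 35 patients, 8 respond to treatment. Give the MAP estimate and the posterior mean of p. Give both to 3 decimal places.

Posterior: Beta(11+8, 2+27) = Beta(19, 29).
Mode = (19−1)/(19+29−2) = 18/46 = 0.391.
Mean = 19/(19+29) = 19/48 = 0.396.

p_MAP = 0.391, E[p|data] = 0.396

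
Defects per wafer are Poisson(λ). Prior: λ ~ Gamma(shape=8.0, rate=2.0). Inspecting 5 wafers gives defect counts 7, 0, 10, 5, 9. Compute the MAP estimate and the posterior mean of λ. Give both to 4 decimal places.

MAP: 5.4286. Posterior mean: 5.5714.

Σ counts = 31. Posterior: Gamma(shape = 8.0+31 = 39.0, rate = 2.0+5 = 7.0).
Mode = (α−1)/β = 38.0/7.0 = 5.4286.
Mean = α/β = 39.0/7.0 = 5.5714.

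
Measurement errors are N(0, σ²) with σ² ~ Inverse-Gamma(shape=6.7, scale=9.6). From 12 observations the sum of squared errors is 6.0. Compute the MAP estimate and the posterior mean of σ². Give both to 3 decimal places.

σ²_MAP = 0.920, E[σ²|data] = 1.077

Posterior: Inverse-Gamma(shape = 6.7+12/2 = 12.7, scale = 9.6+6.0/2 = 12.6).
Mode = β/(α+1) = 12.6/13.7 = 0.920.
Mean = β/(α−1) = 12.6/11.7 = 1.077.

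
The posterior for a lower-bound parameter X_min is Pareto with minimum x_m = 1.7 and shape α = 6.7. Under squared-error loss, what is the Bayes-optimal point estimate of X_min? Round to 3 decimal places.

1.998

The Pareto density is strictly decreasing on [x_m, ∞), so the mode is x_m = 1.700.
Mean = α·x_m/(α−1) = 6.7·1.7/5.7 = 1.998.
Squared-error loss ⇒ the optimal estimator is the posterior mean.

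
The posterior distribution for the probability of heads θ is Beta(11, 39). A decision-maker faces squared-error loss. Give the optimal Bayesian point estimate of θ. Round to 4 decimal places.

0.2200

Mode = (11−1)/(11+39−2) = 10/48 = 0.2083.
Mean = 11/(11+39) = 11/50 = 0.2200.
Squared-error loss ⇒ the optimal estimator is the posterior mean.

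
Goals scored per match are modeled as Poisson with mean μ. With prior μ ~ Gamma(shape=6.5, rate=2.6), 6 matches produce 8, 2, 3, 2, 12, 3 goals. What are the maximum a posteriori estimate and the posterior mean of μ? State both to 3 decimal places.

Σ counts = 30. Posterior: Gamma(shape = 6.5+30 = 36.5, rate = 2.6+6 = 8.6).
Mode = (α−1)/β = 35.5/8.6 = 4.128.
Mean = α/β = 36.5/8.6 = 4.244.
Right-skewed posterior ⇒ mode < mean.

maximum a posteriori estimate = 4.128, posterior mean = 4.244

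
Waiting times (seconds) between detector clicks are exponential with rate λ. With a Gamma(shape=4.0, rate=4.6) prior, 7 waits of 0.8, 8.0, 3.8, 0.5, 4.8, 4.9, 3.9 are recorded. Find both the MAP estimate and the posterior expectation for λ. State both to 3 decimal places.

λ_MAP = 0.319, E[λ|data] = 0.351

Σ times = 26.7. Posterior: Gamma(shape = 4.0+7 = 11.0, rate = 4.6+26.7 = 31.3).
Mode = (α−1)/β = 10.0/31.3 = 0.319.
Mean = α/β = 11.0/31.3 = 0.351.
Right-skewed posterior ⇒ mode < mean.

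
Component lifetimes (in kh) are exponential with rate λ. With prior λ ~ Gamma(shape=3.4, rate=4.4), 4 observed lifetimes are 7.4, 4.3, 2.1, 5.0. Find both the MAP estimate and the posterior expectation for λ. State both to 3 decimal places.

MAP estimate = 0.276, posterior expectation = 0.319

Σ times = 18.8. Posterior: Gamma(shape = 3.4+4 = 7.4, rate = 4.4+18.8 = 23.2).
Mode = (α−1)/β = 6.4/23.2 = 0.276.
Mean = α/β = 7.4/23.2 = 0.319.
The mean is pulled above the mode by the posterior's right skew.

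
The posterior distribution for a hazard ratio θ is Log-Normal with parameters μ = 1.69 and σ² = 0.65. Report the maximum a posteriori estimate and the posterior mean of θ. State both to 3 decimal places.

maximum a posteriori estimate = 2.829, posterior mean = 7.501

Mode = exp(μ − σ²) = exp(1.04) = 2.829.
Mean = exp(μ + σ²/2) = exp(2.015) = 7.501.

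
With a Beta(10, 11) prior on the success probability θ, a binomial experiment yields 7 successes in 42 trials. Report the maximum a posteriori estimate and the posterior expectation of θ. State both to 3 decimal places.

maximum a posteriori estimate = 0.262, posterior expectation = 0.270

Posterior: Beta(10+7, 11+35) = Beta(17, 46).
Mode = (17−1)/(17+46−2) = 16/61 = 0.262.
Mean = 17/(17+46) = 17/63 = 0.270.
Mean > mode: the posterior has a right tail.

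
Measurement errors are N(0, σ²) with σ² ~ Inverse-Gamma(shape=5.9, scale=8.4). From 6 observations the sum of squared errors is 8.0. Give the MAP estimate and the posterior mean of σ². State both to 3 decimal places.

Posterior: Inverse-Gamma(shape = 5.9+6/2 = 8.9, scale = 8.4+8.0/2 = 12.4).
Mode = β/(α+1) = 12.4/9.9 = 1.253.
Mean = β/(α−1) = 12.4/7.9 = 1.570.

MAP = 1.253; posterior mean = 1.570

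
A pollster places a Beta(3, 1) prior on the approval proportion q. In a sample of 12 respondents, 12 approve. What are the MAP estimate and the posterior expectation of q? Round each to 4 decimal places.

MAP = 1.0000; posterior mean = 0.9375

Posterior: Beta(3+12, 1+0) = Beta(15, 1).
Since β = 1 ≤ 1 and α > 1, the Beta density is monotone increasing on [0,1]; the mode is at 1.
Mean = 15/(15+1) = 0.9375.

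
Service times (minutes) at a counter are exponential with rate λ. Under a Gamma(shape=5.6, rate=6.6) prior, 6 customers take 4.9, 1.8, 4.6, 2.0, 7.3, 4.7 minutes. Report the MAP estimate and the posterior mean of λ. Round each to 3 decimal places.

Σ times = 25.3. Posterior: Gamma(shape = 5.6+6 = 11.6, rate = 6.6+25.3 = 31.9).
Mode = (α−1)/β = 10.6/31.9 = 0.332.
Mean = α/β = 11.6/31.9 = 0.364.

MAP = 0.332; posterior mean = 0.364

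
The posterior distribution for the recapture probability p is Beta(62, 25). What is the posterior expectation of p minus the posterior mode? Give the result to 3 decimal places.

-0.005

Mode = (62−1)/(62+25−2) = 61/85 = 0.718.
Mean = 62/(62+25) = 62/87 = 0.713.
Difference = 0.713 − 0.718 = -0.005.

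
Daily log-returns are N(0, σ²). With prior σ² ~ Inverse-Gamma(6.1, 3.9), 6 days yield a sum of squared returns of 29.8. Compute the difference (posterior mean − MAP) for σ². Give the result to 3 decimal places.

0.460

Posterior: Inverse-Gamma(shape = 6.1+6/2 = 9.1, scale = 3.9+29.8/2 = 18.8).
Mode = β/(α+1) = 18.8/10.1 = 1.861.
Mean = β/(α−1) = 18.8/8.1 = 2.321.
Difference = 2.321 − 1.861 = 0.460.
The mean is pulled above the mode by the posterior's right skew.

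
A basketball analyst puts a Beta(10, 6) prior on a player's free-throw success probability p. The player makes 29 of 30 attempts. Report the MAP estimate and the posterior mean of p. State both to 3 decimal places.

MAP: 0.864. Posterior mean: 0.848.

Posterior: Beta(10+29, 6+1) = Beta(39, 7).
Mode = (39−1)/(39+7−2) = 38/44 = 0.864.
Mean = 39/(39+7) = 39/46 = 0.848.
Mode > mean: the posterior has a left tail.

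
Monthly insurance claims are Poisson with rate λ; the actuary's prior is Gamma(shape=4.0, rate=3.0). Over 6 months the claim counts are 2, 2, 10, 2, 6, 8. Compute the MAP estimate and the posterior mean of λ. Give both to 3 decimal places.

Σ counts = 30. Posterior: Gamma(shape = 4.0+30 = 34.0, rate = 3.0+6 = 9.0).
Mode = (α−1)/β = 33.0/9.0 = 3.667.
Mean = α/β = 34.0/9.0 = 3.778.
The posterior is right-skewed, so the mean exceeds the mode.

MAP = 3.667; posterior mean = 3.778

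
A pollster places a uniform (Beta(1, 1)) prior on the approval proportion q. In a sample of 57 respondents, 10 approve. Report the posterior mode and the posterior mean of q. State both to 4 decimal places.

Posterior: Beta(1+10, 1+47) = Beta(11, 48).
Mode = (11−1)/(11+48−2) = 10/57 = 0.1754.
With a flat prior the MAP equals the MLE, 10/57.
Mean = 11/(11+48) = 11/59 = 0.1864.
The posterior is right-skewed, so the mean exceeds the mode.

MAP: 0.1754. Posterior mean: 0.1864.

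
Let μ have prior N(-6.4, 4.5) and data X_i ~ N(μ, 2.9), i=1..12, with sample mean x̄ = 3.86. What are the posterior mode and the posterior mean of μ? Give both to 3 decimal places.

posterior mode = 3.337, posterior mean = 3.337

Posterior for μ is Normal. Precision-weighted mean: (1/4.5·-6.4 + 12/2.9·3.86) / (1/4.5 + 12/2.9) = 3.337.
A Normal posterior is symmetric, so mode = mean.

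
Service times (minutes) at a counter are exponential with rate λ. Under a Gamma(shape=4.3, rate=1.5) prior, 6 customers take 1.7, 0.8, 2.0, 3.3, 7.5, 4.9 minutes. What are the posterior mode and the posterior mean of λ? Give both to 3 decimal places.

Σ times = 20.2. Posterior: Gamma(shape = 4.3+6 = 10.3, rate = 1.5+20.2 = 21.7).
Mode = (α−1)/β = 9.3/21.7 = 0.429.
Mean = α/β = 10.3/21.7 = 0.475.
The mean is pulled above the mode by the posterior's right skew.

MAP: 0.429. Posterior mean: 0.475.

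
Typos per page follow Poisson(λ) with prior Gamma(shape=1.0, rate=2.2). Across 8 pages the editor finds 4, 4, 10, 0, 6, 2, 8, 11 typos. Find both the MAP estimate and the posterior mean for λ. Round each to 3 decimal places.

MAP = 4.412; posterior mean = 4.510

Σ counts = 45. Posterior: Gamma(shape = 1.0+45 = 46.0, rate = 2.2+8 = 10.2).
Mode = (α−1)/β = 45.0/10.2 = 4.412.
Mean = α/β = 46.0/10.2 = 4.510.
Mean > mode: the posterior has a right tail.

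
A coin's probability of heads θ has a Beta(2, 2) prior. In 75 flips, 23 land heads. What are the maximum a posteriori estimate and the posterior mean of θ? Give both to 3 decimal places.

maximum a posteriori estimate = 0.312, posterior mean = 0.316

Posterior: Beta(2+23, 2+52) = Beta(25, 54).
Mode = (25−1)/(25+54−2) = 24/77 = 0.312.
Mean = 25/(25+54) = 25/79 = 0.316.
Right-skewed posterior ⇒ mode < mean.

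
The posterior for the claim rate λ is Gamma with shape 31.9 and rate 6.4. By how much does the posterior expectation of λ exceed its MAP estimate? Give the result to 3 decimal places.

0.156

Mode = (α−1)/β = 30.9/6.4 = 4.828.
Mean = α/β = 31.9/6.4 = 4.984.
Difference = 4.984 − 4.828 = 0.156.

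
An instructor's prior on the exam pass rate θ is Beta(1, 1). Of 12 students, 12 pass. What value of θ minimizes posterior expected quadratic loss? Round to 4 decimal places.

Posterior: Beta(1+12, 1+0) = Beta(13, 1).
Since β = 1 ≤ 1 and α > 1, the Beta density is monotone increasing on [0,1]; the mode is at 1.
Mean = 13/(13+1) = 0.9286.
Quadratic loss ⇒ the optimal estimator is the posterior mean.

0.9286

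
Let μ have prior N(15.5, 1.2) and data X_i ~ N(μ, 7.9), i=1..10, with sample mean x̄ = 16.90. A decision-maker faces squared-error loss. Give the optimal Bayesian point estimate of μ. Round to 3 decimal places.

Posterior for μ is Normal. Precision-weighted mean: (1/1.2·15.5 + 10/7.9·16.90) / (1/1.2 + 10/7.9) = 16.344.
A Normal posterior is symmetric, so mode = mean.
Squared-error loss ⇒ the optimal estimator is the posterior mean.

16.344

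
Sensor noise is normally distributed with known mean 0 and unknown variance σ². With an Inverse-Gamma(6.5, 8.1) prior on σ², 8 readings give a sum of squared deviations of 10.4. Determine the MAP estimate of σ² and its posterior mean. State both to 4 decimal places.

MAP = 1.1565, posterior mean = 1.4000

Posterior: Inverse-Gamma(shape = 6.5+8/2 = 10.5, scale = 8.1+10.4/2 = 13.3).
Mode = β/(α+1) = 13.3/11.5 = 1.1565.
Mean = β/(α−1) = 13.3/9.5 = 1.4000.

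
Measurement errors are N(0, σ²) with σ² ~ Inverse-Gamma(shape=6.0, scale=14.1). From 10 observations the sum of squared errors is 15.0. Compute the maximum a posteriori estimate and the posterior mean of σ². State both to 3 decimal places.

σ²_MAP = 1.800, E[σ²|data] = 2.160

Posterior: Inverse-Gamma(shape = 6.0+10/2 = 11.0, scale = 14.1+15.0/2 = 21.6).
Mode = β/(α+1) = 21.6/12.0 = 1.800.
Mean = β/(α−1) = 21.6/10.0 = 2.160.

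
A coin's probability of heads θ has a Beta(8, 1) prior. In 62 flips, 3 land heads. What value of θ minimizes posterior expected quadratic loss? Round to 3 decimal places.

Posterior: Beta(8+3, 1+59) = Beta(11, 60).
Mode = (11−1)/(11+60−2) = 10/69 = 0.145.
Mean = 11/(11+60) = 11/71 = 0.155.
Quadratic loss ⇒ the optimal estimator is the posterior mean.

0.155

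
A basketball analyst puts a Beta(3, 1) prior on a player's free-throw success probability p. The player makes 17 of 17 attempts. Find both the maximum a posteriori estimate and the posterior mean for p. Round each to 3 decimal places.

Posterior: Beta(3+17, 1+0) = Beta(20, 1).
Since β = 1 ≤ 1 and α > 1, the Beta density is monotone increasing on [0,1]; the mode is at 1.
Mean = 20/(20+1) = 0.952.

MAP: 1.000. Posterior mean: 0.952.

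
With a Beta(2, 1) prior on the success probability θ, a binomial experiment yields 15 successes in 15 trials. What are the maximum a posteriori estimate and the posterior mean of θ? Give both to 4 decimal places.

Posterior: Beta(2+15, 1+0) = Beta(17, 1).
Since β = 1 ≤ 1 and α > 1, the Beta density is monotone increasing on [0,1]; the mode is at 1.
Mean = 17/(17+1) = 0.9444.
Mode > mean: the posterior has a left tail.

maximum a posteriori estimate = 1.0000, posterior mean = 0.9444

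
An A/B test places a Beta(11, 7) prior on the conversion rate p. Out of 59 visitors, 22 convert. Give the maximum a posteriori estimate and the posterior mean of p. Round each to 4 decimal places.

p_MAP = 0.4267, E[p|data] = 0.4286

Posterior: Beta(11+22, 7+37) = Beta(33, 44).
Mode = (33−1)/(33+44−2) = 32/75 = 0.4267.
Mean = 33/(33+44) = 33/77 = 0.4286.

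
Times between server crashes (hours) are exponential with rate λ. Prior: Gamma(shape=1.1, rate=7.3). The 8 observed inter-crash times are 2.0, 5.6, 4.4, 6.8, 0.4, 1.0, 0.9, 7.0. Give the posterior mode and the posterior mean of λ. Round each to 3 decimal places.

MAP: 0.229. Posterior mean: 0.257.

Σ times = 28.1. Posterior: Gamma(shape = 1.1+8 = 9.1, rate = 7.3+28.1 = 35.4).
Mode = (α−1)/β = 8.1/35.4 = 0.229.
Mean = α/β = 9.1/35.4 = 0.257.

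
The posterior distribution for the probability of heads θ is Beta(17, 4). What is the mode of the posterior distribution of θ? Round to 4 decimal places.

0.8421

Mode = (17−1)/(17+4−2) = 16/19 = 0.8421.
Mean = 17/(17+4) = 17/21 = 0.8095.
This is the posterior mode — the MAP estimate.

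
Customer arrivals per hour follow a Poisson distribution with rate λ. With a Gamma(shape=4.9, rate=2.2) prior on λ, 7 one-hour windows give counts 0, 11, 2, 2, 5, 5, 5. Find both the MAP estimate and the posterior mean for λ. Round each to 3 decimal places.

Σ counts = 30. Posterior: Gamma(shape = 4.9+30 = 34.9, rate = 2.2+7 = 9.2).
Mode = (α−1)/β = 33.9/9.2 = 3.685.
Mean = α/β = 34.9/9.2 = 3.793.

MAP = 3.685, posterior mean = 3.793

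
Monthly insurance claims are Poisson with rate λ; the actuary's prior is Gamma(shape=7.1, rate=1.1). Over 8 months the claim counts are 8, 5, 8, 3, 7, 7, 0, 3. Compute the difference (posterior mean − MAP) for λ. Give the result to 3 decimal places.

0.110

Σ counts = 41. Posterior: Gamma(shape = 7.1+41 = 48.1, rate = 1.1+8 = 9.1).
Mode = (α−1)/β = 47.1/9.1 = 5.176.
Mean = α/β = 48.1/9.1 = 5.286.
Difference = 5.286 − 5.176 = 0.110.
Mean > mode: the posterior has a right tail.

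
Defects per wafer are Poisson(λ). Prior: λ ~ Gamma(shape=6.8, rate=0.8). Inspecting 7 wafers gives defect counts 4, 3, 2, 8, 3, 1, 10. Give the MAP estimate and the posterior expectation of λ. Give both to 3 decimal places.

MAP = 4.718, posterior mean = 4.846

Σ counts = 31. Posterior: Gamma(shape = 6.8+31 = 37.8, rate = 0.8+7 = 7.8).
Mode = (α−1)/β = 36.8/7.8 = 4.718.
Mean = α/β = 37.8/7.8 = 4.846.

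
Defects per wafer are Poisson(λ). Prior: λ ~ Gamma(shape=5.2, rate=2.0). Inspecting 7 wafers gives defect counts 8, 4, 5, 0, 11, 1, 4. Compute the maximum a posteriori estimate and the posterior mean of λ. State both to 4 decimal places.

Σ counts = 33. Posterior: Gamma(shape = 5.2+33 = 38.2, rate = 2.0+7 = 9.0).
Mode = (α−1)/β = 37.2/9.0 = 4.1333.
Mean = α/β = 38.2/9.0 = 4.2444.

maximum a posteriori estimate = 4.1333, posterior mean = 4.2444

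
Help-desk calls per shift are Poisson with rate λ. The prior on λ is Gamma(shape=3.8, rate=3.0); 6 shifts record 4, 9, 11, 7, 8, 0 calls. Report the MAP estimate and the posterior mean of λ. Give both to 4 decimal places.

Σ counts = 39. Posterior: Gamma(shape = 3.8+39 = 42.8, rate = 3.0+6 = 9.0).
Mode = (α−1)/β = 41.8/9.0 = 4.6444.
Mean = α/β = 42.8/9.0 = 4.7556.
Mean > mode: the posterior has a right tail.

λ_MAP = 4.6444, E[λ|data] = 4.7556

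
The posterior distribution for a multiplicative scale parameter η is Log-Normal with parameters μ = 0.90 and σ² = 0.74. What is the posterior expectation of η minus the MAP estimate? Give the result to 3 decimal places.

Mode = exp(μ − σ²) = exp(0.16) = 1.174.
Mean = exp(μ + σ²/2) = exp(1.270) = 3.561.
Difference = 3.561 − 1.174 = 2.387.
Right-skewed posterior ⇒ mode < mean.

2.387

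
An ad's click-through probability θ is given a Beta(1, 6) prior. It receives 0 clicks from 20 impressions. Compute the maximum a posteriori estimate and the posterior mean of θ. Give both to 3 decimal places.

maximum a posteriori estimate = 0.000, posterior mean = 0.037

Posterior: Beta(1+0, 6+20) = Beta(1, 26).
Since α = 1 ≤ 1 and β > 1, the Beta density is monotone decreasing on [0,1]; the mode is at 0.
Mean = 1/(1+26) = 0.037.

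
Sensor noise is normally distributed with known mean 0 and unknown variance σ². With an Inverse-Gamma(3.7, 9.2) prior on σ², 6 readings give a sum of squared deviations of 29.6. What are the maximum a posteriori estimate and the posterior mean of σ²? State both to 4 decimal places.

Posterior: Inverse-Gamma(shape = 3.7+6/2 = 6.7, scale = 9.2+29.6/2 = 24.0).
Mode = β/(α+1) = 24.0/7.7 = 3.1169.
Mean = β/(α−1) = 24.0/5.7 = 4.2105.
The mean is pulled above the mode by the posterior's right skew.

σ²_MAP = 3.1169, E[σ²|data] = 4.2105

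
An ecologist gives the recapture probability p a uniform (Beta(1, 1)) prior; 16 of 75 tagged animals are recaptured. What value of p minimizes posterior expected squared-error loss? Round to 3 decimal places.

Posterior: Beta(1+16, 1+59) = Beta(17, 60).
Mode = (17−1)/(17+60−2) = 16/75 = 0.213.
With a flat prior the MAP equals the MLE, 16/75.
Mean = 17/(17+60) = 17/77 = 0.221.
Squared-error loss ⇒ the optimal estimator is the posterior mean.

0.221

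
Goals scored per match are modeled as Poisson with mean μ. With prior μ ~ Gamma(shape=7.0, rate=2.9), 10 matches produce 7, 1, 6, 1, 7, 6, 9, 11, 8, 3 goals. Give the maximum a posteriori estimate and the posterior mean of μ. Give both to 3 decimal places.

μ_MAP = 5.039, E[μ|data] = 5.116

Σ counts = 59. Posterior: Gamma(shape = 7.0+59 = 66.0, rate = 2.9+10 = 12.9).
Mode = (α−1)/β = 65.0/12.9 = 5.039.
Mean = α/β = 66.0/12.9 = 5.116.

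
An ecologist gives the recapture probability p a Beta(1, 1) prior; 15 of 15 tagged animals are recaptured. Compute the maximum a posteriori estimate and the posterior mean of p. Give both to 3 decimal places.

MAP = 1.000, posterior mean = 0.941

Posterior: Beta(1+15, 1+0) = Beta(16, 1).
Since β = 1 ≤ 1 and α > 1, the Beta density is monotone increasing on [0,1]; the mode is at 1.
Mean = 16/(16+1) = 0.941.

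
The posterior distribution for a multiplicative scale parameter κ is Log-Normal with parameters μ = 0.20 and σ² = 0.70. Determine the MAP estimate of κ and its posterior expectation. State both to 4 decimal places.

Mode = exp(μ − σ²) = exp(-0.50) = 0.6065.
Mean = exp(μ + σ²/2) = exp(0.550) = 1.7333.

MAP = 0.6065; posterior mean = 1.7333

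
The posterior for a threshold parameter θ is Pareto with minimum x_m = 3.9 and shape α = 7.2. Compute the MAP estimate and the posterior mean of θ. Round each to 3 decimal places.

MAP estimate = 3.900, posterior mean = 4.529

The Pareto density is strictly decreasing on [x_m, ∞), so the mode is x_m = 3.900.
Mean = α·x_m/(α−1) = 7.2·3.9/6.2 = 4.529.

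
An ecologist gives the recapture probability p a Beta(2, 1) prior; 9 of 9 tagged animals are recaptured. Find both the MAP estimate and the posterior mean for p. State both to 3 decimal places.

MAP = 1.000; posterior mean = 0.917

Posterior: Beta(2+9, 1+0) = Beta(11, 1).
Since β = 1 ≤ 1 and α > 1, the Beta density is monotone increasing on [0,1]; the mode is at 1.
Mean = 11/(11+1) = 0.917.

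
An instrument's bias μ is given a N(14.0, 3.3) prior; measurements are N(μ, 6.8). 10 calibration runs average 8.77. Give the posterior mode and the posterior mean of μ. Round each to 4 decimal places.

Posterior for μ is Normal. Precision-weighted mean: (1/3.3·14.0 + 10/6.8·8.77) / (1/3.3 + 10/6.8) = 9.6636.
A Normal posterior is symmetric, so mode = mean.

MAP = 9.6636, posterior mean = 9.6636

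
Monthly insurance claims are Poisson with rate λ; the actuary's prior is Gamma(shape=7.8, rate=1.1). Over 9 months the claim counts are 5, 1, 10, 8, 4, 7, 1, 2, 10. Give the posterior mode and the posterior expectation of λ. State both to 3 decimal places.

Σ counts = 48. Posterior: Gamma(shape = 7.8+48 = 55.8, rate = 1.1+9 = 10.1).
Mode = (α−1)/β = 54.8/10.1 = 5.426.
Mean = α/β = 55.8/10.1 = 5.525.

MAP = 5.426, posterior mean = 5.525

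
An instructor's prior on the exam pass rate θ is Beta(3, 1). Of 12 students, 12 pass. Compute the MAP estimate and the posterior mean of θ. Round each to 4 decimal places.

MAP = 1.0000; posterior mean = 0.9375

Posterior: Beta(3+12, 1+0) = Beta(15, 1).
Since β = 1 ≤ 1 and α > 1, the Beta density is monotone increasing on [0,1]; the mode is at 1.
Mean = 15/(15+1) = 0.9375.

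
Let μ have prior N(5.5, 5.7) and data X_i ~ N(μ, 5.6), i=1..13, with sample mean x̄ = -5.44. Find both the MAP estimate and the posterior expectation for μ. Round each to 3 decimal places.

MAP = -4.671, posterior mean = -4.671

Posterior for μ is Normal. Precision-weighted mean: (1/5.7·5.5 + 13/5.6·-5.44) / (1/5.7 + 13/5.6) = -4.671.
A Normal posterior is symmetric, so mode = mean.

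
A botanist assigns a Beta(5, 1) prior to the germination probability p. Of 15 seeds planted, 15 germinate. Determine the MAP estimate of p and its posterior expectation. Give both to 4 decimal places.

MAP = 1.0000, posterior mean = 0.9524

Posterior: Beta(5+15, 1+0) = Beta(20, 1).
Since β = 1 ≤ 1 and α > 1, the Beta density is monotone increasing on [0,1]; the mode is at 1.
Mean = 20/(20+1) = 0.9524.
The posterior is left-skewed, so the mode exceeds the mean.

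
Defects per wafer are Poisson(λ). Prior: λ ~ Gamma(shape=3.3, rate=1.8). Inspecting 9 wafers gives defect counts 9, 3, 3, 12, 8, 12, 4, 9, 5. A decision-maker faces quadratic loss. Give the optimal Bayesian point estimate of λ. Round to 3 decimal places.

6.324

Σ counts = 65. Posterior: Gamma(shape = 3.3+65 = 68.3, rate = 1.8+9 = 10.8).
Mode = (α−1)/β = 67.3/10.8 = 6.231.
Mean = α/β = 68.3/10.8 = 6.324.
Quadratic loss ⇒ the optimal estimator is the posterior mean.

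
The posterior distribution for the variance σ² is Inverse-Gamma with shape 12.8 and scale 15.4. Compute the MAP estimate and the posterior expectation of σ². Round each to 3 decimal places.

Mode = β/(α+1) = 15.4/13.8 = 1.116.
Mean = β/(α−1) = 15.4/11.8 = 1.305.
The posterior is right-skewed, so the mean exceeds the mode.

MAP estimate = 1.116, posterior expectation = 1.305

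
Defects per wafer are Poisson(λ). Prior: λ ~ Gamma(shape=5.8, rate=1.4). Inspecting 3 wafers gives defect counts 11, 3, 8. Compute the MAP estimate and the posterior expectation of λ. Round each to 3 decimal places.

Σ counts = 22. Posterior: Gamma(shape = 5.8+22 = 27.8, rate = 1.4+3 = 4.4).
Mode = (α−1)/β = 26.8/4.4 = 6.091.
Mean = α/β = 27.8/4.4 = 6.318.

MAP: 6.091. Posterior mean: 6.318.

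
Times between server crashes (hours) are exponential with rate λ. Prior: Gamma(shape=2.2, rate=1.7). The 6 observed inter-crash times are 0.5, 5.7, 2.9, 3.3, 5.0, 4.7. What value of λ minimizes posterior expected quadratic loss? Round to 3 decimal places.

Σ times = 22.1. Posterior: Gamma(shape = 2.2+6 = 8.2, rate = 1.7+22.1 = 23.8).
Mode = (α−1)/β = 7.2/23.8 = 0.303.
Mean = α/β = 8.2/23.8 = 0.345.
Quadratic loss ⇒ the optimal estimator is the posterior mean.

0.345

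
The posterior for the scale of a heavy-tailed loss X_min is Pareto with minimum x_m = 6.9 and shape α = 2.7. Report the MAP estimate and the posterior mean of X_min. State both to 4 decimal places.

MAP estimate = 6.9000, posterior mean = 10.9588

The Pareto density is strictly decreasing on [x_m, ∞), so the mode is x_m = 6.9000.
Mean = α·x_m/(α−1) = 2.7·6.9/1.7 = 10.9588.
Mean > mode: the posterior has a right tail.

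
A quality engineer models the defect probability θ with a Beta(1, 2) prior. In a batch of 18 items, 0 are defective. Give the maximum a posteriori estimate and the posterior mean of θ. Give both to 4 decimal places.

Posterior: Beta(1+0, 2+18) = Beta(1, 20).
Since α = 1 ≤ 1 and β > 1, the Beta density is monotone decreasing on [0,1]; the mode is at 0.
Mean = 1/(1+20) = 0.0476.
Mean > mode: the posterior has a right tail.

MAP = 0.0000; posterior mean = 0.0476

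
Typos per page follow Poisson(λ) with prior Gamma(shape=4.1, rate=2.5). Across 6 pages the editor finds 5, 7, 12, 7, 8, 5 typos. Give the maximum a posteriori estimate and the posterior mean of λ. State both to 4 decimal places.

Σ counts = 44. Posterior: Gamma(shape = 4.1+44 = 48.1, rate = 2.5+6 = 8.5).
Mode = (α−1)/β = 47.1/8.5 = 5.5412.
Mean = α/β = 48.1/8.5 = 5.6588.

MAP = 5.5412; posterior mean = 5.6588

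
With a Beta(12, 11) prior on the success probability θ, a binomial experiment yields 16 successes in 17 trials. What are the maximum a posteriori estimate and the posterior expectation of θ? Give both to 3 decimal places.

MAP: 0.711. Posterior mean: 0.700.

Posterior: Beta(12+16, 11+1) = Beta(28, 12).
Mode = (28−1)/(28+12−2) = 27/38 = 0.711.
Mean = 28/(28+12) = 28/40 = 0.700.
The mean is pulled below the mode by the posterior's left skew.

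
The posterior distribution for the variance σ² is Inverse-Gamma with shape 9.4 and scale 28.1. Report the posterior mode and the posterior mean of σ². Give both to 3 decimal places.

Mode = β/(α+1) = 28.1/10.4 = 2.702.
Mean = β/(α−1) = 28.1/8.4 = 3.345.

MAP = 2.702, posterior mean = 3.345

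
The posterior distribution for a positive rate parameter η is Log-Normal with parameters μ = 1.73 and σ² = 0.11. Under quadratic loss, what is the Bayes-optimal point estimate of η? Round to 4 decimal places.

5.9596

Mode = exp(μ − σ²) = exp(1.62) = 5.0531.
Mean = exp(μ + σ²/2) = exp(1.785) = 5.9596.
Quadratic loss ⇒ the optimal estimator is the posterior mean.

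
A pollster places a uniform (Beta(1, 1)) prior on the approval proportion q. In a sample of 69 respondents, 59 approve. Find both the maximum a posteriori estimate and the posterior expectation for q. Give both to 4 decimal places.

MAP = 0.8551, posterior mean = 0.8451

Posterior: Beta(1+59, 1+10) = Beta(60, 11).
Mode = (60−1)/(60+11−2) = 59/69 = 0.8551.
With a flat prior the MAP equals the MLE, 59/69.
Mean = 60/(60+11) = 60/71 = 0.8451.
Left-skewed posterior ⇒ mean < mode.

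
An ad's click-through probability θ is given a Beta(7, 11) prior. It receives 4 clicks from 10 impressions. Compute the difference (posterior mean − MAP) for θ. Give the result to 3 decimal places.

Posterior: Beta(7+4, 11+6) = Beta(11, 17).
Mode = (11−1)/(11+17−2) = 10/26 = 0.385.
Mean = 11/(11+17) = 11/28 = 0.393.
Difference = 0.393 − 0.385 = 0.008.
The posterior is right-skewed, so the mean exceeds the mode.

0.008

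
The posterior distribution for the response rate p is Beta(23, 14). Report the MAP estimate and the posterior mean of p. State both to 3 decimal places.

Mode = (23−1)/(23+14−2) = 22/35 = 0.629.
Mean = 23/(23+14) = 23/37 = 0.622.
Mode > mean: the posterior has a left tail.

p_MAP = 0.629, E[p|data] = 0.622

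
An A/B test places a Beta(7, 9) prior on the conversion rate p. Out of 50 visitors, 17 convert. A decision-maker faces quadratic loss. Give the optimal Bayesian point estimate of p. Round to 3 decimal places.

Posterior: Beta(7+17, 9+33) = Beta(24, 42).
Mode = (24−1)/(24+42−2) = 23/64 = 0.359.
Mean = 24/(24+42) = 24/66 = 0.364.
Quadratic loss ⇒ the optimal estimator is the posterior mean.

0.364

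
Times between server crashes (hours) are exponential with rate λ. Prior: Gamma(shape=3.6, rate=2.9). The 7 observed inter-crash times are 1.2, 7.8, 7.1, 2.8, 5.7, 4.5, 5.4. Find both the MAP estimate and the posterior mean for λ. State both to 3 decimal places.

Σ times = 34.5. Posterior: Gamma(shape = 3.6+7 = 10.6, rate = 2.9+34.5 = 37.4).
Mode = (α−1)/β = 9.6/37.4 = 0.257.
Mean = α/β = 10.6/37.4 = 0.283.
The mean is pulled above the mode by the posterior's right skew.

MAP = 0.257, posterior mean = 0.283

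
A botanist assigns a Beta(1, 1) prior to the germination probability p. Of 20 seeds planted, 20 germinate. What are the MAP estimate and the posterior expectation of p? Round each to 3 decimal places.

MAP = 1.000, posterior mean = 0.955

Posterior: Beta(1+20, 1+0) = Beta(21, 1).
Since β = 1 ≤ 1 and α > 1, the Beta density is monotone increasing on [0,1]; the mode is at 1.
Mean = 21/(21+1) = 0.955.
The mean is pulled below the mode by the posterior's left skew.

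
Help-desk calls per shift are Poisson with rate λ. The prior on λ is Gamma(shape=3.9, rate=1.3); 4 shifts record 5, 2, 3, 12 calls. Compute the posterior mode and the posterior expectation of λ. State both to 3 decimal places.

Σ counts = 22. Posterior: Gamma(shape = 3.9+22 = 25.9, rate = 1.3+4 = 5.3).
Mode = (α−1)/β = 24.9/5.3 = 4.698.
Mean = α/β = 25.9/5.3 = 4.887.

λ_MAP = 4.698, E[λ|data] = 4.887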